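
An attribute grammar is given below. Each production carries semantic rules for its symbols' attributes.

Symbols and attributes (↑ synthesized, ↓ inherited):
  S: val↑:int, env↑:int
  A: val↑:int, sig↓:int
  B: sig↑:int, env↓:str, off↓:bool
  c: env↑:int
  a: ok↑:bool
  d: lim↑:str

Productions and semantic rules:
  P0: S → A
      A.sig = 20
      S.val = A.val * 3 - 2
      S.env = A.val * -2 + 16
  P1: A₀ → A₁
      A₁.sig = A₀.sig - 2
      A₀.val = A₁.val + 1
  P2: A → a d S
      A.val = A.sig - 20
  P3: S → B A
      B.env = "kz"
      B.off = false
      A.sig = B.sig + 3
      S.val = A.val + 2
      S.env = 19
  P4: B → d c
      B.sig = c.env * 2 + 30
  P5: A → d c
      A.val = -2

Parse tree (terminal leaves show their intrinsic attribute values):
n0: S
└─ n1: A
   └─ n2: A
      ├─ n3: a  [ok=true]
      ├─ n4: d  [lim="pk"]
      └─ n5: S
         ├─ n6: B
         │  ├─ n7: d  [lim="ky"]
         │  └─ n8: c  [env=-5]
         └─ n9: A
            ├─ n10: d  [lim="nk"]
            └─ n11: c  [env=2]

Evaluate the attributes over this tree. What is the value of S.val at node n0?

1. n1.sig = 20  [20]
2. n2.sig = 18  [A₀.sig - 2]
3. n3.ok = true  [terminal]
4. n4.lim = "pk"  [terminal]
5. n6.env = "kz"  ["kz"]
6. n6.off = false  [false]
7. n7.lim = "ky"  [terminal]
8. n8.env = -5  [terminal]
9. n6.sig = 20  [c.env * 2 + 30]
10. n9.sig = 23  [B.sig + 3]
11. n10.lim = "nk"  [terminal]
12. n11.env = 2  [terminal]
13. n9.val = -2  [-2]
14. n5.val = 0  [A.val + 2]
15. n5.env = 19  [19]
16. n2.val = -2  [A.sig - 20]
17. n1.val = -1  [A₁.val + 1]
18. n0.val = -5  [A.val * 3 - 2]
19. n0.env = 18  [A.val * -2 + 16]

-5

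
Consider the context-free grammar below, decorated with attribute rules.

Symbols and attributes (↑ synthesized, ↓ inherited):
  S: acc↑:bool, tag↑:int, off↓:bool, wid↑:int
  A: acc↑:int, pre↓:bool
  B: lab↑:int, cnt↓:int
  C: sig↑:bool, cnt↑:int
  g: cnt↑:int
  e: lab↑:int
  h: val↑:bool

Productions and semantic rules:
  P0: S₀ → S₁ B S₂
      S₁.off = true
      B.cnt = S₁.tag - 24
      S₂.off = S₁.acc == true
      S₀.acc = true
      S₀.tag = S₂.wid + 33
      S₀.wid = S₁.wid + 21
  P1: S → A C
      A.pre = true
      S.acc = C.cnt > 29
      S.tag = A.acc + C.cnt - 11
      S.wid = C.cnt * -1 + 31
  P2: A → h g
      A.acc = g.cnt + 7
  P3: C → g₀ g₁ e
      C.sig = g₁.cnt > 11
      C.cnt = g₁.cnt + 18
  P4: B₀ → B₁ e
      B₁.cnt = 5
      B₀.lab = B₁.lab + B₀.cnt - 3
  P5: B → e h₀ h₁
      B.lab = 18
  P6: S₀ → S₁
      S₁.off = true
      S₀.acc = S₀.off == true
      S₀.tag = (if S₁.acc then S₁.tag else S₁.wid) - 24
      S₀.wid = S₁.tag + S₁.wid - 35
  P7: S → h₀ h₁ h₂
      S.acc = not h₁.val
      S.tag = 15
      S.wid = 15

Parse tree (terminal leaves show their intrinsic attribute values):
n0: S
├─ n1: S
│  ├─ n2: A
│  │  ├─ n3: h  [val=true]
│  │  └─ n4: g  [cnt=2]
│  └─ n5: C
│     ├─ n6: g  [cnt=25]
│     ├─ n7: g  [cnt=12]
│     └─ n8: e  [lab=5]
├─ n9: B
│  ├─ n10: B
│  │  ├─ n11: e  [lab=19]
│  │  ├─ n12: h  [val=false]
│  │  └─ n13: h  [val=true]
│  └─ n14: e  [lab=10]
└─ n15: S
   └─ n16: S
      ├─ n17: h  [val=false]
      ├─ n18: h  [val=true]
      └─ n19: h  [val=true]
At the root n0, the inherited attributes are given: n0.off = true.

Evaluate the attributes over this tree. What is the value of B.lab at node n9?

1. n0.off = true  [given at root]
2. n1.off = true  [true]
3. n2.pre = true  [true]
4. n3.val = true  [terminal]
5. n4.cnt = 2  [terminal]
6. n2.acc = 9  [g.cnt + 7]
7. n6.cnt = 25  [terminal]
8. n7.cnt = 12  [terminal]
9. n8.lab = 5  [terminal]
10. n5.sig = true  [g₁.cnt > 11]
11. n5.cnt = 30  [g₁.cnt + 18]
12. n1.acc = true  [C.cnt > 29]
13. n1.tag = 28  [A.acc + C.cnt - 11]
14. n1.wid = 1  [C.cnt * -1 + 31]
15. n9.cnt = 4  [S₁.tag - 24]
16. n10.cnt = 5  [5]
17. n11.lab = 19  [terminal]
18. n12.val = false  [terminal]
19. n13.val = true  [terminal]
20. n10.lab = 18  [18]
21. n14.lab = 10  [terminal]
22. n9.lab = 19  [B₁.lab + B₀.cnt - 3]
23. n15.off = true  [S₁.acc == true]
24. n16.off = true  [true]
25. n17.val = false  [terminal]
26. n18.val = true  [terminal]
27. n19.val = true  [terminal]
28. n16.acc = false  [not h₁.val]
29. n16.tag = 15  [15]
30. n16.wid = 15  [15]
31. n15.acc = true  [S₀.off == true]
32. n15.tag = -9  [(if S₁.acc then S₁.tag else S₁.wid) - 24]
33. n15.wid = -5  [S₁.tag + S₁.wid - 35]
34. n0.acc = true  [true]
35. n0.tag = 28  [S₂.wid + 33]
36. n0.wid = 22  [S₁.wid + 21]

19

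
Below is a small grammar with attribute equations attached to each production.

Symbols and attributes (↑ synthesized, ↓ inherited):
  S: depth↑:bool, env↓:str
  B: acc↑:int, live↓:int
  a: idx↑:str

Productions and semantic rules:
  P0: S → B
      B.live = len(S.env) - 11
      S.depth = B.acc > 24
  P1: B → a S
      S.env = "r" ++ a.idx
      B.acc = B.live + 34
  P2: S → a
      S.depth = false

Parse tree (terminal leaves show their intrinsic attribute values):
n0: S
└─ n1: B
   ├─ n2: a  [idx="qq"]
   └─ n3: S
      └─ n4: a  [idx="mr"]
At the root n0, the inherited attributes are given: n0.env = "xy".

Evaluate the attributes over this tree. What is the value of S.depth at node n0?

true

1. n0.env = "xy"  [given at root]
2. n1.live = -9  [len(S.env) - 11]
3. n2.idx = "qq"  [terminal]
4. n3.env = "rqq"  ["r" ++ a.idx]
5. n4.idx = "mr"  [terminal]
6. n3.depth = false  [false]
7. n1.acc = 25  [B.live + 34]
8. n0.depth = true  [B.acc > 24]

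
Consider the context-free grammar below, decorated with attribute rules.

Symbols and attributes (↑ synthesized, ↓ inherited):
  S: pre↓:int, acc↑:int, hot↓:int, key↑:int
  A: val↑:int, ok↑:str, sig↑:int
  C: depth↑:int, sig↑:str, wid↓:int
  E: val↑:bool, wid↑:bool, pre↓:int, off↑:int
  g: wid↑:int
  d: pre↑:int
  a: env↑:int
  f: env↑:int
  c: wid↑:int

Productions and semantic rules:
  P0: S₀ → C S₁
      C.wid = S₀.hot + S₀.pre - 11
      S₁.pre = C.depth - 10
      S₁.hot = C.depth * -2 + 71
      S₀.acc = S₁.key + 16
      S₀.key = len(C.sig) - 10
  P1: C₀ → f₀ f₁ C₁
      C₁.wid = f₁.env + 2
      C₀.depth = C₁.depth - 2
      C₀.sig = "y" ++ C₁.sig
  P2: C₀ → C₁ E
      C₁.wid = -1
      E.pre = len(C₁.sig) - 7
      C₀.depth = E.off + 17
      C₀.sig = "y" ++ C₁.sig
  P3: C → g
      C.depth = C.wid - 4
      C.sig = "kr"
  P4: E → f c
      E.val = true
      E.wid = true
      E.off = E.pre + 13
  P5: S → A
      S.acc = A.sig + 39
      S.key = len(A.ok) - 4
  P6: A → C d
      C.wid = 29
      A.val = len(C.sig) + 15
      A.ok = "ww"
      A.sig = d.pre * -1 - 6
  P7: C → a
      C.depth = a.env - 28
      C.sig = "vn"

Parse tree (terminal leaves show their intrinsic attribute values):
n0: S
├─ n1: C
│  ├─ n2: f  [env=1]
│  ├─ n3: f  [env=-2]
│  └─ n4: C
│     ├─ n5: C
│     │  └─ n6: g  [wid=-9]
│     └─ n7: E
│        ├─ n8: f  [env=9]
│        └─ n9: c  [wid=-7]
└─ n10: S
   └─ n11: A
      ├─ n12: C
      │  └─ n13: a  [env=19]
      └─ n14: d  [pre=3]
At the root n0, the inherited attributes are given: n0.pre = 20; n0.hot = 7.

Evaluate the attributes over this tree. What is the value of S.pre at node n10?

13

1. n0.pre = 20  [given at root]
2. n0.hot = 7  [given at root]
3. n1.wid = 16  [S₀.hot + S₀.pre - 11]
4. n2.env = 1  [terminal]
5. n3.env = -2  [terminal]
6. n4.wid = 0  [f₁.env + 2]
7. n5.wid = -1  [-1]
8. n6.wid = -9  [terminal]
9. n5.depth = -5  [C.wid - 4]
10. n5.sig = "kr"  ["kr"]
11. n7.pre = -5  [len(C₁.sig) - 7]
12. n8.env = 9  [terminal]
13. n9.wid = -7  [terminal]
14. n7.val = true  [true]
15. n7.wid = true  [true]
16. n7.off = 8  [E.pre + 13]
17. n4.depth = 25  [E.off + 17]
18. n4.sig = "ykr"  ["y" ++ C₁.sig]
19. n1.depth = 23  [C₁.depth - 2]
20. n1.sig = "yykr"  ["y" ++ C₁.sig]
21. n10.pre = 13  [C.depth - 10]
22. n10.hot = 25  [C.depth * -2 + 71]
23. n12.wid = 29  [29]
24. n13.env = 19  [terminal]
25. n12.depth = -9  [a.env - 28]
26. n12.sig = "vn"  ["vn"]
27. n14.pre = 3  [terminal]
28. n11.val = 17  [len(C.sig) + 15]
29. n11.ok = "ww"  ["ww"]
30. n11.sig = -9  [d.pre * -1 - 6]
31. n10.acc = 30  [A.sig + 39]
32. n10.key = -2  [len(A.ok) - 4]
33. n0.acc = 14  [S₁.key + 16]
34. n0.key = -6  [len(C.sig) - 10]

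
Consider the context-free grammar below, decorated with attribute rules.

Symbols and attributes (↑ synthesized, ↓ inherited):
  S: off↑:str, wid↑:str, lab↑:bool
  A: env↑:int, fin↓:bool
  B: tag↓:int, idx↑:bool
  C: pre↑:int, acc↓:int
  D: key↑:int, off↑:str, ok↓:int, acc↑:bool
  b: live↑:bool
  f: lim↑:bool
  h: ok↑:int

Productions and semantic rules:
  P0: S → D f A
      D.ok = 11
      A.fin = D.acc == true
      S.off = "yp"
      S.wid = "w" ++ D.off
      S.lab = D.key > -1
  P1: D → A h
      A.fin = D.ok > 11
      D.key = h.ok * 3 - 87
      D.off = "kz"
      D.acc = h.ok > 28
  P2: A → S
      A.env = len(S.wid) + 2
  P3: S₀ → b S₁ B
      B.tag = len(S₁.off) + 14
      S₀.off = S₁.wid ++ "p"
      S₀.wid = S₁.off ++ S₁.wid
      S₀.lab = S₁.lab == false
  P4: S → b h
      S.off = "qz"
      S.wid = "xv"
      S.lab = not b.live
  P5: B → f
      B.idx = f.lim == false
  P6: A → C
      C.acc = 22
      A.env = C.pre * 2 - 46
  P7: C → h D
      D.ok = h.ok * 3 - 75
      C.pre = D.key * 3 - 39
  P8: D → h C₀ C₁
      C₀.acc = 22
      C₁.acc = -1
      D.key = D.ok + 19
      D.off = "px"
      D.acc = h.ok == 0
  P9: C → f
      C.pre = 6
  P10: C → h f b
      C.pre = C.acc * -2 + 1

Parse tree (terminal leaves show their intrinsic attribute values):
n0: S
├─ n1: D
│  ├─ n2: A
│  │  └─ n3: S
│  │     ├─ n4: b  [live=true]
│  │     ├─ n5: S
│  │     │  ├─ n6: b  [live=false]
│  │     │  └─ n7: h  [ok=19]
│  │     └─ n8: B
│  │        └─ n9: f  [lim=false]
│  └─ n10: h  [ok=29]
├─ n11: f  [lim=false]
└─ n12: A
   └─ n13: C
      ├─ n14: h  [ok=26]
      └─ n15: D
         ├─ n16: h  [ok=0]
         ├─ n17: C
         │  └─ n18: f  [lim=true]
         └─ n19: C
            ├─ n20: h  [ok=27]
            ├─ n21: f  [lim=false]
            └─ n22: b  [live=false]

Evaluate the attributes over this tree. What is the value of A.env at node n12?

8

1. n1.ok = 11  [11]
2. n2.fin = false  [D.ok > 11]
3. n4.live = true  [terminal]
4. n6.live = false  [terminal]
5. n7.ok = 19  [terminal]
6. n5.off = "qz"  ["qz"]
7. n5.wid = "xv"  ["xv"]
8. n5.lab = true  [not b.live]
9. n8.tag = 16  [len(S₁.off) + 14]
10. n9.lim = false  [terminal]
11. n8.idx = true  [f.lim == false]
12. n3.off = "xvp"  [S₁.wid ++ "p"]
13. n3.wid = "qzxv"  [S₁.off ++ S₁.wid]
14. n3.lab = false  [S₁.lab == false]
15. n2.env = 6  [len(S.wid) + 2]
16. n10.ok = 29  [terminal]
17. n1.key = 0  [h.ok * 3 - 87]
18. n1.off = "kz"  ["kz"]
19. n1.acc = true  [h.ok > 28]
20. n11.lim = false  [terminal]
21. n12.fin = true  [D.acc == true]
22. n13.acc = 22  [22]
23. n14.ok = 26  [terminal]
24. n15.ok = 3  [h.ok * 3 - 75]
25. n16.ok = 0  [terminal]
26. n17.acc = 22  [22]
27. n18.lim = true  [terminal]
28. n17.pre = 6  [6]
29. n19.acc = -1  [-1]
30. n20.ok = 27  [terminal]
31. n21.lim = false  [terminal]
32. n22.live = false  [terminal]
33. n19.pre = 3  [C.acc * -2 + 1]
34. n15.key = 22  [D.ok + 19]
35. n15.off = "px"  ["px"]
36. n15.acc = true  [h.ok == 0]
37. n13.pre = 27  [D.key * 3 - 39]
38. n12.env = 8  [C.pre * 2 - 46]
39. n0.off = "yp"  ["yp"]
40. n0.wid = "wkz"  ["w" ++ D.off]
41. n0.lab = true  [D.key > -1]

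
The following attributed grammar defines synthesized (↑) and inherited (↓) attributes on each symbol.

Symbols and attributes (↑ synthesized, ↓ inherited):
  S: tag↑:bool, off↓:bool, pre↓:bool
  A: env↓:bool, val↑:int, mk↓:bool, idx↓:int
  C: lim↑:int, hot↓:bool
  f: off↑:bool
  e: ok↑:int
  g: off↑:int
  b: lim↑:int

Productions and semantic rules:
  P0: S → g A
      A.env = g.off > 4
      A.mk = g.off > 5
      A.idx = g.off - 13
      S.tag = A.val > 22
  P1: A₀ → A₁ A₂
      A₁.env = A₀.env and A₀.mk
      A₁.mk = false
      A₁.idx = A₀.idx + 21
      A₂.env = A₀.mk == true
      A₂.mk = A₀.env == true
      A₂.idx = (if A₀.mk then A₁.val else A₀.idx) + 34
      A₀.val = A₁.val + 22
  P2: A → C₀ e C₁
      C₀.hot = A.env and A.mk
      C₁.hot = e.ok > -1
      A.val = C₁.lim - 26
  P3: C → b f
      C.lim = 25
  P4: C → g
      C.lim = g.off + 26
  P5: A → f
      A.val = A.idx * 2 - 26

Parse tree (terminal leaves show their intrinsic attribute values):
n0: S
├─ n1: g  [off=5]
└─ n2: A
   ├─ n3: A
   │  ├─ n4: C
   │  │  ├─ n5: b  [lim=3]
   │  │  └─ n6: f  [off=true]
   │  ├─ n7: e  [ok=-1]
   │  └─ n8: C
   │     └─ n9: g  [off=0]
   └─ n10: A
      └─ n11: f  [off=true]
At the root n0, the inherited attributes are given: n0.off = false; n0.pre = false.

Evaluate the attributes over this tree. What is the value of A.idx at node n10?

26

1. n0.off = false  [given at root]
2. n0.pre = false  [given at root]
3. n1.off = 5  [terminal]
4. n2.env = true  [g.off > 4]
5. n2.mk = false  [g.off > 5]
6. n2.idx = -8  [g.off - 13]
7. n3.env = false  [A₀.env and A₀.mk]
8. n3.mk = false  [false]
9. n3.idx = 13  [A₀.idx + 21]
10. n4.hot = false  [A.env and A.mk]
11. n5.lim = 3  [terminal]
12. n6.off = true  [terminal]
13. n4.lim = 25  [25]
14. n7.ok = -1  [terminal]
15. n8.hot = false  [e.ok > -1]
16. n9.off = 0  [terminal]
17. n8.lim = 26  [g.off + 26]
18. n3.val = 0  [C₁.lim - 26]
19. n10.env = false  [A₀.mk == true]
20. n10.mk = true  [A₀.env == true]
21. n10.idx = 26  [(if A₀.mk then A₁.val else A₀.idx) + 34]
22. n11.off = true  [terminal]
23. n10.val = 26  [A.idx * 2 - 26]
24. n2.val = 22  [A₁.val + 22]
25. n0.tag = false  [A.val > 22]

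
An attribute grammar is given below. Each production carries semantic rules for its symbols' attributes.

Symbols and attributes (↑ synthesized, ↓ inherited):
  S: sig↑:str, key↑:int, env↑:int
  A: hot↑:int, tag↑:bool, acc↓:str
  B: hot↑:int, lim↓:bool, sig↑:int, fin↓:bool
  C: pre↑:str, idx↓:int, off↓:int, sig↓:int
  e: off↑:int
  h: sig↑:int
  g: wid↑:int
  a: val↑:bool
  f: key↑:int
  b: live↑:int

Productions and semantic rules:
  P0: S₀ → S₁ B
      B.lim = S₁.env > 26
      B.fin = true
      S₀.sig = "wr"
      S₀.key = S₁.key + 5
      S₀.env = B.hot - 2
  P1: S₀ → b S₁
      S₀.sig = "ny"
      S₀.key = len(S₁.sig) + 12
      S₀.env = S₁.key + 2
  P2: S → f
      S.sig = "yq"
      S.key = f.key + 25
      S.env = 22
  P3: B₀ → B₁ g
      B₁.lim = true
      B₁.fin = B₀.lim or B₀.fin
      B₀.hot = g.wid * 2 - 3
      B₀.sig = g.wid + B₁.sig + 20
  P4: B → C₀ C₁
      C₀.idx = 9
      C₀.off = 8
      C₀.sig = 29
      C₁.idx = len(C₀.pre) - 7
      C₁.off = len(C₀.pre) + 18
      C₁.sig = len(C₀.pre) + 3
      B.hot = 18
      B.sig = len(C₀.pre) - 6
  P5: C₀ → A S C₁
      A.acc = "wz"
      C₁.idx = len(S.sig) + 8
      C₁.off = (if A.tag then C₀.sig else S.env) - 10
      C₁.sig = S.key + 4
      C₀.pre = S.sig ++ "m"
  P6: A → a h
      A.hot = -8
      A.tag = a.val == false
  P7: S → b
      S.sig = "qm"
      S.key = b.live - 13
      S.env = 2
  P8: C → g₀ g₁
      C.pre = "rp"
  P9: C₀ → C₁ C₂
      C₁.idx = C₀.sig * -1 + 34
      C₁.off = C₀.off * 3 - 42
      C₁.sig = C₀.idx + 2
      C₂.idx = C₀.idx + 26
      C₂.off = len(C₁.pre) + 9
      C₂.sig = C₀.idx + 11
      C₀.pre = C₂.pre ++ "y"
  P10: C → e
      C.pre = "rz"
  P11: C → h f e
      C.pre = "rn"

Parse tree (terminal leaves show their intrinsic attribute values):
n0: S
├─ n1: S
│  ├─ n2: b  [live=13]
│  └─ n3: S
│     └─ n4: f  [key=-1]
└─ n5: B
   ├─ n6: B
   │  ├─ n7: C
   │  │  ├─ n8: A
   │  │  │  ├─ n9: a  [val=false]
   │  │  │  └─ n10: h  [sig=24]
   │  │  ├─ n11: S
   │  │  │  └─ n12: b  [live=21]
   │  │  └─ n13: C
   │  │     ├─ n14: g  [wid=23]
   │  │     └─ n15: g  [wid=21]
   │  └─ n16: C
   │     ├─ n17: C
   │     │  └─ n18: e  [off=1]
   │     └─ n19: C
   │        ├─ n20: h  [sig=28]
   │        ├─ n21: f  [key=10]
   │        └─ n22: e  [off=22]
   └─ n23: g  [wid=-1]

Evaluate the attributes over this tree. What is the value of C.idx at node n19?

22

1. n2.live = 13  [terminal]
2. n4.key = -1  [terminal]
3. n3.sig = "yq"  ["yq"]
4. n3.key = 24  [f.key + 25]
5. n3.env = 22  [22]
6. n1.sig = "ny"  ["ny"]
7. n1.key = 14  [len(S₁.sig) + 12]
8. n1.env = 26  [S₁.key + 2]
9. n5.lim = false  [S₁.env > 26]
10. n5.fin = true  [true]
11. n6.lim = true  [true]
12. n6.fin = true  [B₀.lim or B₀.fin]
13. n7.idx = 9  [9]
14. n7.off = 8  [8]
15. n7.sig = 29  [29]
16. n8.acc = "wz"  ["wz"]
17. n9.val = false  [terminal]
18. n10.sig = 24  [terminal]
19. n8.hot = -8  [-8]
20. n8.tag = true  [a.val == false]
21. n12.live = 21  [terminal]
22. n11.sig = "qm"  ["qm"]
23. n11.key = 8  [b.live - 13]
24. n11.env = 2  [2]
25. n13.idx = 10  [len(S.sig) + 8]
26. n13.off = 19  [(if A.tag then C₀.sig else S.env) - 10]
27. n13.sig = 12  [S.key + 4]
28. n14.wid = 23  [terminal]
29. n15.wid = 21  [terminal]
30. n13.pre = "rp"  ["rp"]
31. n7.pre = "qmm"  [S.sig ++ "m"]
32. n16.idx = -4  [len(C₀.pre) - 7]
33. n16.off = 21  [len(C₀.pre) + 18]
34. n16.sig = 6  [len(C₀.pre) + 3]
35. n17.idx = 28  [C₀.sig * -1 + 34]
36. n17.off = 21  [C₀.off * 3 - 42]
37. n17.sig = -2  [C₀.idx + 2]
38. n18.off = 1  [terminal]
39. n17.pre = "rz"  ["rz"]
40. n19.idx = 22  [C₀.idx + 26]
41. n19.off = 11  [len(C₁.pre) + 9]
42. n19.sig = 7  [C₀.idx + 11]
43. n20.sig = 28  [terminal]
44. n21.key = 10  [terminal]
45. n22.off = 22  [terminal]
46. n19.pre = "rn"  ["rn"]
47. n16.pre = "rny"  [C₂.pre ++ "y"]
48. n6.hot = 18  [18]
49. n6.sig = -3  [len(C₀.pre) - 6]
50. n23.wid = -1  [terminal]
51. n5.hot = -5  [g.wid * 2 - 3]
52. n5.sig = 16  [g.wid + B₁.sig + 20]
53. n0.sig = "wr"  ["wr"]
54. n0.key = 19  [S₁.key + 5]
55. n0.env = -7  [B.hot - 2]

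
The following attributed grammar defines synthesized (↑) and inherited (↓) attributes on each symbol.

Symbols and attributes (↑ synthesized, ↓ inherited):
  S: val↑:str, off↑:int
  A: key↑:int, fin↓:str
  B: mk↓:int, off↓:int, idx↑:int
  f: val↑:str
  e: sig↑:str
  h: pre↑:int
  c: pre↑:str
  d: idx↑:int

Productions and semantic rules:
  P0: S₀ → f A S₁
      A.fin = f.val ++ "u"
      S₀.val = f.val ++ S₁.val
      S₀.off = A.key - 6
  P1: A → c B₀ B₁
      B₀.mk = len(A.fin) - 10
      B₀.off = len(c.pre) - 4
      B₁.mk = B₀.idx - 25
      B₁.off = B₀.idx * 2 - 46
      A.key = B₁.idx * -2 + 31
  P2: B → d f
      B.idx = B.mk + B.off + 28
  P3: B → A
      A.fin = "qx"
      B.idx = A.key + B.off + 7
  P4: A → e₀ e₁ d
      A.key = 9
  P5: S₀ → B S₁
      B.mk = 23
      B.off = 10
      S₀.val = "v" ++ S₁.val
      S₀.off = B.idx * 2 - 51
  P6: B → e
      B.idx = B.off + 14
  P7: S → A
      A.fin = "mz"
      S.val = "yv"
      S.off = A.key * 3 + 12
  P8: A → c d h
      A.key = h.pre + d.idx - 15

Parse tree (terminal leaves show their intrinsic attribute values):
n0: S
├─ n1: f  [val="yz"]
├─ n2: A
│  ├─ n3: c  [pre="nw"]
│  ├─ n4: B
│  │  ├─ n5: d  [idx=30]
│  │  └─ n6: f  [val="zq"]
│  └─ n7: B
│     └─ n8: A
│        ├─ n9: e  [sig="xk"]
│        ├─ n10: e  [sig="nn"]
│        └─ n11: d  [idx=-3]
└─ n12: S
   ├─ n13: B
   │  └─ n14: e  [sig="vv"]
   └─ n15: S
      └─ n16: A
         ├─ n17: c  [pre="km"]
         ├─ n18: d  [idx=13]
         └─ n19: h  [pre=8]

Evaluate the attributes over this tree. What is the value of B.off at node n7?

1. n1.val = "yz"  [terminal]
2. n2.fin = "yzu"  [f.val ++ "u"]
3. n3.pre = "nw"  [terminal]
4. n4.mk = -7  [len(A.fin) - 10]
5. n4.off = -2  [len(c.pre) - 4]
6. n5.idx = 30  [terminal]
7. n6.val = "zq"  [terminal]
8. n4.idx = 19  [B.mk + B.off + 28]
9. n7.mk = -6  [B₀.idx - 25]
10. n7.off = -8  [B₀.idx * 2 - 46]
11. n8.fin = "qx"  ["qx"]
12. n9.sig = "xk"  [terminal]
13. n10.sig = "nn"  [terminal]
14. n11.idx = -3  [terminal]
15. n8.key = 9  [9]
16. n7.idx = 8  [A.key + B.off + 7]
17. n2.key = 15  [B₁.idx * -2 + 31]
18. n13.mk = 23  [23]
19. n13.off = 10  [10]
20. n14.sig = "vv"  [terminal]
21. n13.idx = 24  [B.off + 14]
22. n16.fin = "mz"  ["mz"]
23. n17.pre = "km"  [terminal]
24. n18.idx = 13  [terminal]
25. n19.pre = 8  [terminal]
26. n16.key = 6  [h.pre + d.idx - 15]
27. n15.val = "yv"  ["yv"]
28. n15.off = 30  [A.key * 3 + 12]
29. n12.val = "vyv"  ["v" ++ S₁.val]
30. n12.off = -3  [B.idx * 2 - 51]
31. n0.val = "yzvyv"  [f.val ++ S₁.val]
32. n0.off = 9  [A.key - 6]

-8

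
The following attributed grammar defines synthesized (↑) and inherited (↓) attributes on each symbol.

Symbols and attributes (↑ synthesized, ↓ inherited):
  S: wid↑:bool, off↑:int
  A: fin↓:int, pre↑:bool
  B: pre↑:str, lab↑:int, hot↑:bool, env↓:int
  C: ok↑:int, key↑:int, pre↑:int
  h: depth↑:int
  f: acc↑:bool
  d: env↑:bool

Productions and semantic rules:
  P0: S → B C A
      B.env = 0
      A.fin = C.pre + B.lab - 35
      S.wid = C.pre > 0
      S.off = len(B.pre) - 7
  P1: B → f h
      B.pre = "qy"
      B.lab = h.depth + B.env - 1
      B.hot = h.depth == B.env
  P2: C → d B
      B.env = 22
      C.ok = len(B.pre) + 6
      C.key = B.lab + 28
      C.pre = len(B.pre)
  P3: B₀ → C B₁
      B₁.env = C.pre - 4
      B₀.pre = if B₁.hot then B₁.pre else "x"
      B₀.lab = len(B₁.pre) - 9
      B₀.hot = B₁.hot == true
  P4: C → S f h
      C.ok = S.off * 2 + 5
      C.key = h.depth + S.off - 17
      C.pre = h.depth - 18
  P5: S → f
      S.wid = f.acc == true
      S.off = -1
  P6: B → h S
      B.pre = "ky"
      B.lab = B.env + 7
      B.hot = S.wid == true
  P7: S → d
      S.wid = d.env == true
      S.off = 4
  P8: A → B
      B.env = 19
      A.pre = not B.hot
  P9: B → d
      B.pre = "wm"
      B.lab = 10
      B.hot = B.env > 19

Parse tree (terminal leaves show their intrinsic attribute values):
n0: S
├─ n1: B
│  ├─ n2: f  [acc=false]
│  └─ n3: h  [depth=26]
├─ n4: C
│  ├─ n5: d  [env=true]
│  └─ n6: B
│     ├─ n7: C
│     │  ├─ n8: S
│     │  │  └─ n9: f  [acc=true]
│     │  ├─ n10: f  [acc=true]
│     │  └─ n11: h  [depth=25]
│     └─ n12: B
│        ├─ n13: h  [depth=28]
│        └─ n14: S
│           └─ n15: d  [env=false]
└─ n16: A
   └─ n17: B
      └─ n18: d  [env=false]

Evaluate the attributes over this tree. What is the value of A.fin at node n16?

-9

1. n1.env = 0  [0]
2. n2.acc = false  [terminal]
3. n3.depth = 26  [terminal]
4. n1.pre = "qy"  ["qy"]
5. n1.lab = 25  [h.depth + B.env - 1]
6. n1.hot = false  [h.depth == B.env]
7. n5.env = true  [terminal]
8. n6.env = 22  [22]
9. n9.acc = true  [terminal]
10. n8.wid = true  [f.acc == true]
11. n8.off = -1  [-1]
12. n10.acc = true  [terminal]
13. n11.depth = 25  [terminal]
14. n7.ok = 3  [S.off * 2 + 5]
15. n7.key = 7  [h.depth + S.off - 17]
16. n7.pre = 7  [h.depth - 18]
17. n12.env = 3  [C.pre - 4]
18. n13.depth = 28  [terminal]
19. n15.env = false  [terminal]
20. n14.wid = false  [d.env == true]
21. n14.off = 4  [4]
22. n12.pre = "ky"  ["ky"]
23. n12.lab = 10  [B.env + 7]
24. n12.hot = false  [S.wid == true]
25. n6.pre = "x"  [if B₁.hot then B₁.pre else "x"]
26. n6.lab = -7  [len(B₁.pre) - 9]
27. n6.hot = false  [B₁.hot == true]
28. n4.ok = 7  [len(B.pre) + 6]
29. n4.key = 21  [B.lab + 28]
30. n4.pre = 1  [len(B.pre)]
31. n16.fin = -9  [C.pre + B.lab - 35]
32. n17.env = 19  [19]
33. n18.env = false  [terminal]
34. n17.pre = "wm"  ["wm"]
35. n17.lab = 10  [10]
36. n17.hot = false  [B.env > 19]
37. n16.pre = true  [not B.hot]
38. n0.wid = true  [C.pre > 0]
39. n0.off = -5  [len(B.pre) - 7]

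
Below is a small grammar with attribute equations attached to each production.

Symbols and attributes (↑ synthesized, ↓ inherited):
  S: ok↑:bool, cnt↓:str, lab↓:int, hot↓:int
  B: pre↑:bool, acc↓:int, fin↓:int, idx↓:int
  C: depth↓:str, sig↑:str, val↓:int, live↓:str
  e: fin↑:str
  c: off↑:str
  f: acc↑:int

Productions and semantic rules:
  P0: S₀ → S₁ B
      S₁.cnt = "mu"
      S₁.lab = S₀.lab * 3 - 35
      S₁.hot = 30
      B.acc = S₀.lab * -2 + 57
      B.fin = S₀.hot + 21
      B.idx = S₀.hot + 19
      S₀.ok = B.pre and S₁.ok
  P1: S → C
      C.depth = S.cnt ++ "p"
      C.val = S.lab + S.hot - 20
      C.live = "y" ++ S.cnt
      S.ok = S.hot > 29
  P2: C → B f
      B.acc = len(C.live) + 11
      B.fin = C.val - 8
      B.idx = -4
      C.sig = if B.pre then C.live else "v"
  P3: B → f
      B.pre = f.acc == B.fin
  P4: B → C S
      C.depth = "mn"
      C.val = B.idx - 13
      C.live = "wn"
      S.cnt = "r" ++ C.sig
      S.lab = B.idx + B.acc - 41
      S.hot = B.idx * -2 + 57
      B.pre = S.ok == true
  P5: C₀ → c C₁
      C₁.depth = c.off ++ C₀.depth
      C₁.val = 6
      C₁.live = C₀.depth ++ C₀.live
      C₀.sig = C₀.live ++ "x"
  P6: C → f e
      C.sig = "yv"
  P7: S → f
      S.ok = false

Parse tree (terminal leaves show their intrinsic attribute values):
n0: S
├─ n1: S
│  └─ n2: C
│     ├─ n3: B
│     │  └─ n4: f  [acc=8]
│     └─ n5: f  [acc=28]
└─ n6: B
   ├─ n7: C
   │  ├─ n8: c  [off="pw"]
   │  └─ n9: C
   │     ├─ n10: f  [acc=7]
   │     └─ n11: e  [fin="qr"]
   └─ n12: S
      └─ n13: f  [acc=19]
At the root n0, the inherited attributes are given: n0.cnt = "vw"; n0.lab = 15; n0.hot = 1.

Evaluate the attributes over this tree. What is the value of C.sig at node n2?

"v"

1. n0.cnt = "vw"  [given at root]
2. n0.lab = 15  [given at root]
3. n0.hot = 1  [given at root]
4. n1.cnt = "mu"  ["mu"]
5. n1.lab = 10  [S₀.lab * 3 - 35]
6. n1.hot = 30  [30]
7. n2.depth = "mup"  [S.cnt ++ "p"]
8. n2.val = 20  [S.lab + S.hot - 20]
9. n2.live = "ymu"  ["y" ++ S.cnt]
10. n3.acc = 14  [len(C.live) + 11]
11. n3.fin = 12  [C.val - 8]
12. n3.idx = -4  [-4]
13. n4.acc = 8  [terminal]
14. n3.pre = false  [f.acc == B.fin]
15. n5.acc = 28  [terminal]
16. n2.sig = "v"  [if B.pre then C.live else "v"]
17. n1.ok = true  [S.hot > 29]
18. n6.acc = 27  [S₀.lab * -2 + 57]
19. n6.fin = 22  [S₀.hot + 21]
20. n6.idx = 20  [S₀.hot + 19]
21. n7.depth = "mn"  ["mn"]
22. n7.val = 7  [B.idx - 13]
23. n7.live = "wn"  ["wn"]
24. n8.off = "pw"  [terminal]
25. n9.depth = "pwmn"  [c.off ++ C₀.depth]
26. n9.val = 6  [6]
27. n9.live = "mnwn"  [C₀.depth ++ C₀.live]
28. n10.acc = 7  [terminal]
29. n11.fin = "qr"  [terminal]
30. n9.sig = "yv"  ["yv"]
31. n7.sig = "wnx"  [C₀.live ++ "x"]
32. n12.cnt = "rwnx"  ["r" ++ C.sig]
33. n12.lab = 6  [B.idx + B.acc - 41]
34. n12.hot = 17  [B.idx * -2 + 57]
35. n13.acc = 19  [terminal]
36. n12.ok = false  [false]
37. n6.pre = false  [S.ok == true]
38. n0.ok = false  [B.pre and S₁.ok]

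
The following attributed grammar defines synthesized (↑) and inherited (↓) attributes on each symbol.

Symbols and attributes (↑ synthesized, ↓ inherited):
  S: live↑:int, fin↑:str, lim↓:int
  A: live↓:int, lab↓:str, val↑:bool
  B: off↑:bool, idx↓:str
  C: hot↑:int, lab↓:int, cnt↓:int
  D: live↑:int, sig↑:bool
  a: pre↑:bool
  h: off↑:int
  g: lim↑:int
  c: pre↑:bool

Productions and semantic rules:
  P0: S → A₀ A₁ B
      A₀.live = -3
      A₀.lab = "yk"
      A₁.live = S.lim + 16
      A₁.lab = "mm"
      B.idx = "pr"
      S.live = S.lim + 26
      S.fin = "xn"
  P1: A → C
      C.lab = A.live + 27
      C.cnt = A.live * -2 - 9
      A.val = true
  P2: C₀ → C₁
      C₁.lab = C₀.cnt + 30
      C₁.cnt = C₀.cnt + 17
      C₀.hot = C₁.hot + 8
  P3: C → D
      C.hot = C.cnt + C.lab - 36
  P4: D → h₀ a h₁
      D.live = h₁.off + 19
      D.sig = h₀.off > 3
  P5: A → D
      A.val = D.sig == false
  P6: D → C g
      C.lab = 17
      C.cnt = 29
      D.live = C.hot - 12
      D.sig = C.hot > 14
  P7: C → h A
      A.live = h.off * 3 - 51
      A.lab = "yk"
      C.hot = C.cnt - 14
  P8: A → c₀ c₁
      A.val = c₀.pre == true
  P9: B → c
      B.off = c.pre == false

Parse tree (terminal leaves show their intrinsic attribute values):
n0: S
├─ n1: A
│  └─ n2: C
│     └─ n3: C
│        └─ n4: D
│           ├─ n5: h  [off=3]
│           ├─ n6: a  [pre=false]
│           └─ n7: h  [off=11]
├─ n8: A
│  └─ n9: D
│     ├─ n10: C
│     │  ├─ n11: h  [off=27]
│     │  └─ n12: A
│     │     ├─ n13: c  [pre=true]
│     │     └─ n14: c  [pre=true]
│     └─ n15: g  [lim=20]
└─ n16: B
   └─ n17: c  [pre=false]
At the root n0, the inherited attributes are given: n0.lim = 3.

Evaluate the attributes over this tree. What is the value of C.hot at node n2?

13

1. n0.lim = 3  [given at root]
2. n1.live = -3  [-3]
3. n1.lab = "yk"  ["yk"]
4. n2.lab = 24  [A.live + 27]
5. n2.cnt = -3  [A.live * -2 - 9]
6. n3.lab = 27  [C₀.cnt + 30]
7. n3.cnt = 14  [C₀.cnt + 17]
8. n5.off = 3  [terminal]
9. n6.pre = false  [terminal]
10. n7.off = 11  [terminal]
11. n4.live = 30  [h₁.off + 19]
12. n4.sig = false  [h₀.off > 3]
13. n3.hot = 5  [C.cnt + C.lab - 36]
14. n2.hot = 13  [C₁.hot + 8]
15. n1.val = true  [true]
16. n8.live = 19  [S.lim + 16]
17. n8.lab = "mm"  ["mm"]
18. n10.lab = 17  [17]
19. n10.cnt = 29  [29]
20. n11.off = 27  [terminal]
21. n12.live = 30  [h.off * 3 - 51]
22. n12.lab = "yk"  ["yk"]
23. n13.pre = true  [terminal]
24. n14.pre = true  [terminal]
25. n12.val = true  [c₀.pre == true]
26. n10.hot = 15  [C.cnt - 14]
27. n15.lim = 20  [terminal]
28. n9.live = 3  [C.hot - 12]
29. n9.sig = true  [C.hot > 14]
30. n8.val = false  [D.sig == false]
31. n16.idx = "pr"  ["pr"]
32. n17.pre = false  [terminal]
33. n16.off = true  [c.pre == false]
34. n0.live = 29  [S.lim + 26]
35. n0.fin = "xn"  ["xn"]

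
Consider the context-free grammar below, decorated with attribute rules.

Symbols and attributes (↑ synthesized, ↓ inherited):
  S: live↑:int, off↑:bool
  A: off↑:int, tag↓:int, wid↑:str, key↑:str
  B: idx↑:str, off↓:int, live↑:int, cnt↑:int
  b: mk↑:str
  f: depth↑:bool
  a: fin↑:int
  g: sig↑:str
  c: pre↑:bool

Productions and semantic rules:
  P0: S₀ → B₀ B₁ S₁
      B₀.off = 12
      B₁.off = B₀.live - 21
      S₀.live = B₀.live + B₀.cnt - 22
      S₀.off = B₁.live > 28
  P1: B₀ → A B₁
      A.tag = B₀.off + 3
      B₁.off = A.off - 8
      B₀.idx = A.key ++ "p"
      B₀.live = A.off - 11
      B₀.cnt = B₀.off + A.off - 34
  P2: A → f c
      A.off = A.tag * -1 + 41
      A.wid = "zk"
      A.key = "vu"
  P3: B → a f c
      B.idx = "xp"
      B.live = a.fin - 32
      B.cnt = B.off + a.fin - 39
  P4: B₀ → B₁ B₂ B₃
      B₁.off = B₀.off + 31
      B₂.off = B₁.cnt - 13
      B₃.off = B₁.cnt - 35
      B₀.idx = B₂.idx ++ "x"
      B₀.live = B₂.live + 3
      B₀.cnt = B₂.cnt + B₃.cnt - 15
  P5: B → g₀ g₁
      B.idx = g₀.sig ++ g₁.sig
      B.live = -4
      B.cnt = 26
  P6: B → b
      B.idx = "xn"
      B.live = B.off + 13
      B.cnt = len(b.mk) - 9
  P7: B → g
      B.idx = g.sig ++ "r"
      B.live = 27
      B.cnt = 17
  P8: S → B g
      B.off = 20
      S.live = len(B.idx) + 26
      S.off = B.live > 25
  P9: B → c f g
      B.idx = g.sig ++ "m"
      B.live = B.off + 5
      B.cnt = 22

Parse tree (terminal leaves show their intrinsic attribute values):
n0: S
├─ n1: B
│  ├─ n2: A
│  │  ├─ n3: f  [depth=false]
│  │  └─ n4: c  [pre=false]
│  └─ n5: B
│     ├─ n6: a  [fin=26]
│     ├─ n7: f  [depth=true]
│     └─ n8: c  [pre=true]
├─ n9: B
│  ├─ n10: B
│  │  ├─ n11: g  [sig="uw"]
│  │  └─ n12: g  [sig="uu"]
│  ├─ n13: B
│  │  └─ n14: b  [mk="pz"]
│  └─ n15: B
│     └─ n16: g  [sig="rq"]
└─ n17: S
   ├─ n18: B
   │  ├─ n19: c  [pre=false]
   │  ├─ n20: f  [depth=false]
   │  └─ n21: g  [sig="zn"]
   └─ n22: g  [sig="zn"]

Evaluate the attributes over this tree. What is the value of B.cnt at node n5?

1. n1.off = 12  [12]
2. n2.tag = 15  [B₀.off + 3]
3. n3.depth = false  [terminal]
4. n4.pre = false  [terminal]
5. n2.off = 26  [A.tag * -1 + 41]
6. n2.wid = "zk"  ["zk"]
7. n2.key = "vu"  ["vu"]
8. n5.off = 18  [A.off - 8]
9. n6.fin = 26  [terminal]
10. n7.depth = true  [terminal]
11. n8.pre = true  [terminal]
12. n5.idx = "xp"  ["xp"]
13. n5.live = -6  [a.fin - 32]
14. n5.cnt = 5  [B.off + a.fin - 39]
15. n1.idx = "vup"  [A.key ++ "p"]
16. n1.live = 15  [A.off - 11]
17. n1.cnt = 4  [B₀.off + A.off - 34]
18. n9.off = -6  [B₀.live - 21]
19. n10.off = 25  [B₀.off + 31]
20. n11.sig = "uw"  [terminal]
21. n12.sig = "uu"  [terminal]
22. n10.idx = "uwuu"  [g₀.sig ++ g₁.sig]
23. n10.live = -4  [-4]
24. n10.cnt = 26  [26]
25. n13.off = 13  [B₁.cnt - 13]
26. n14.mk = "pz"  [terminal]
27. n13.idx = "xn"  ["xn"]
28. n13.live = 26  [B.off + 13]
29. n13.cnt = -7  [len(b.mk) - 9]
30. n15.off = -9  [B₁.cnt - 35]
31. n16.sig = "rq"  [terminal]
32. n15.idx = "rqr"  [g.sig ++ "r"]
33. n15.live = 27  [27]
34. n15.cnt = 17  [17]
35. n9.idx = "xnx"  [B₂.idx ++ "x"]
36. n9.live = 29  [B₂.live + 3]
37. n9.cnt = -5  [B₂.cnt + B₃.cnt - 15]
38. n18.off = 20  [20]
39. n19.pre = false  [terminal]
40. n20.depth = false  [terminal]
41. n21.sig = "zn"  [terminal]
42. n18.idx = "znm"  [g.sig ++ "m"]
43. n18.live = 25  [B.off + 5]
44. n18.cnt = 22  [22]
45. n22.sig = "zn"  [terminal]
46. n17.live = 29  [len(B.idx) + 26]
47. n17.off = false  [B.live > 25]
48. n0.live = -3  [B₀.live + B₀.cnt - 22]
49. n0.off = true  [B₁.live > 28]

5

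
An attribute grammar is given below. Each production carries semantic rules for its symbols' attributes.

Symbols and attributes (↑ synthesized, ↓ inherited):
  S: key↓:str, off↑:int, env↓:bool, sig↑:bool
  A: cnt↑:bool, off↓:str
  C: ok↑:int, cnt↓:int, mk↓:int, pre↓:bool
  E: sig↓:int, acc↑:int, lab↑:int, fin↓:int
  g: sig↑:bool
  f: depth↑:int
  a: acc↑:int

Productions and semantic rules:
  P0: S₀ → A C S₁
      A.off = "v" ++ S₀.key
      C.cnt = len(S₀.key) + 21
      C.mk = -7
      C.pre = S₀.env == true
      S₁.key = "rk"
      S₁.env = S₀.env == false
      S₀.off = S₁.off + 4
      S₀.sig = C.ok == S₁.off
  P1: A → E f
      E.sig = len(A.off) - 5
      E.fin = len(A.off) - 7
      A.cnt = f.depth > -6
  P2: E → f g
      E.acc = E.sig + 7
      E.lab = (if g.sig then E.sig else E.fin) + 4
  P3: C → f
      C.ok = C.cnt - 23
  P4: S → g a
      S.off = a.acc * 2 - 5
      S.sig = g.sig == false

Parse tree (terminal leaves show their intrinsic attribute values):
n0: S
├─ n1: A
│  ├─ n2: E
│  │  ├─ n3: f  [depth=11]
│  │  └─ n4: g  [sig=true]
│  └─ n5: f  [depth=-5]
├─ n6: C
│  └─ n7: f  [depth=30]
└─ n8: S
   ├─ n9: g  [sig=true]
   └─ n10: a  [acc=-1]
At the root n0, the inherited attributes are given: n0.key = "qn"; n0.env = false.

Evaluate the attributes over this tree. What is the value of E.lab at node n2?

2

1. n0.key = "qn"  [given at root]
2. n0.env = false  [given at root]
3. n1.off = "vqn"  ["v" ++ S₀.key]
4. n2.sig = -2  [len(A.off) - 5]
5. n2.fin = -4  [len(A.off) - 7]
6. n3.depth = 11  [terminal]
7. n4.sig = true  [terminal]
8. n2.acc = 5  [E.sig + 7]
9. n2.lab = 2  [(if g.sig then E.sig else E.fin) + 4]
10. n5.depth = -5  [terminal]
11. n1.cnt = true  [f.depth > -6]
12. n6.cnt = 23  [len(S₀.key) + 21]
13. n6.mk = -7  [-7]
14. n6.pre = false  [S₀.env == true]
15. n7.depth = 30  [terminal]
16. n6.ok = 0  [C.cnt - 23]
17. n8.key = "rk"  ["rk"]
18. n8.env = true  [S₀.env == false]
19. n9.sig = true  [terminal]
20. n10.acc = -1  [terminal]
21. n8.off = -7  [a.acc * 2 - 5]
22. n8.sig = false  [g.sig == false]
23. n0.off = -3  [S₁.off + 4]
24. n0.sig = false  [C.ok == S₁.off]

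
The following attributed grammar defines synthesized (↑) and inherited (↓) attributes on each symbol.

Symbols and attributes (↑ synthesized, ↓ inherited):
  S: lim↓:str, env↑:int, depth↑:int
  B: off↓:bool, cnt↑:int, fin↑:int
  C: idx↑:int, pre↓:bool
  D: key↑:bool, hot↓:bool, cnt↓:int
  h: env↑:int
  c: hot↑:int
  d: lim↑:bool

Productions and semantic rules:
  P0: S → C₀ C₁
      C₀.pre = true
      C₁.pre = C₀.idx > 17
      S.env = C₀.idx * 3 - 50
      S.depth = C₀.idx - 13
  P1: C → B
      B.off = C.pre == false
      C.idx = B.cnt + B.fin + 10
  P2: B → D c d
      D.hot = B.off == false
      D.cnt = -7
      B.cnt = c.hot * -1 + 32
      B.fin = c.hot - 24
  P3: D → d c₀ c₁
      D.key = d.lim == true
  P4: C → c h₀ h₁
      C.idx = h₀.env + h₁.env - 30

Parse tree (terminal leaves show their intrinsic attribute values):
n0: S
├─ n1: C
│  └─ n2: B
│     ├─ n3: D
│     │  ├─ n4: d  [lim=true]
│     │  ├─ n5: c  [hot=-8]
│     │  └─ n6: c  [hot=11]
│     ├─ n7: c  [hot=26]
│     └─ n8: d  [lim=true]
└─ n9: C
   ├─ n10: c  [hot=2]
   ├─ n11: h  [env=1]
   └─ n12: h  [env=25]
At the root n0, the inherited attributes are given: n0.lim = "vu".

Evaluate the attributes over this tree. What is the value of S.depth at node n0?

1. n0.lim = "vu"  [given at root]
2. n1.pre = true  [true]
3. n2.off = false  [C.pre == false]
4. n3.hot = true  [B.off == false]
5. n3.cnt = -7  [-7]
6. n4.lim = true  [terminal]
7. n5.hot = -8  [terminal]
8. n6.hot = 11  [terminal]
9. n3.key = true  [d.lim == true]
10. n7.hot = 26  [terminal]
11. n8.lim = true  [terminal]
12. n2.cnt = 6  [c.hot * -1 + 32]
13. n2.fin = 2  [c.hot - 24]
14. n1.idx = 18  [B.cnt + B.fin + 10]
15. n9.pre = true  [C₀.idx > 17]
16. n10.hot = 2  [terminal]
17. n11.env = 1  [terminal]
18. n12.env = 25  [terminal]
19. n9.idx = -4  [h₀.env + h₁.env - 30]
20. n0.env = 4  [C₀.idx * 3 - 50]
21. n0.depth = 5  [C₀.idx - 13]

5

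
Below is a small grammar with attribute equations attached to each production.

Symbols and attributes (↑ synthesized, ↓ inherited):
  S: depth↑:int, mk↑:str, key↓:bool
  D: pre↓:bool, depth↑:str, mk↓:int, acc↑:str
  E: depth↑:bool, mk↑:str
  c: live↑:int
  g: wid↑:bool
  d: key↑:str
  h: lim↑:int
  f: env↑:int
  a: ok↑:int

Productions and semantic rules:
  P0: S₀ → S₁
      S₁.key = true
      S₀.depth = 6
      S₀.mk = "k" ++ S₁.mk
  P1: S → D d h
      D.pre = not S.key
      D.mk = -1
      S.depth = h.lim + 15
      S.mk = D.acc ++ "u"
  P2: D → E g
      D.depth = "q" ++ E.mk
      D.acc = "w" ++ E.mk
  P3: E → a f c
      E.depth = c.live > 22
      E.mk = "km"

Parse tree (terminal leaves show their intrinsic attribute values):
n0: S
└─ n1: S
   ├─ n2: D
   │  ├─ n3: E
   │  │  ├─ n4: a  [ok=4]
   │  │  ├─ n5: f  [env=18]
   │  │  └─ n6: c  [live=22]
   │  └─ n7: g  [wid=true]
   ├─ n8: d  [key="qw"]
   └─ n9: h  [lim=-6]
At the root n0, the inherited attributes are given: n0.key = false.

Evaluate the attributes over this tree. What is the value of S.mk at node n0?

1. n0.key = false  [given at root]
2. n1.key = true  [true]
3. n2.pre = false  [not S.key]
4. n2.mk = -1  [-1]
5. n4.ok = 4  [terminal]
6. n5.env = 18  [terminal]
7. n6.live = 22  [terminal]
8. n3.depth = false  [c.live > 22]
9. n3.mk = "km"  ["km"]
10. n7.wid = true  [terminal]
11. n2.depth = "qkm"  ["q" ++ E.mk]
12. n2.acc = "wkm"  ["w" ++ E.mk]
13. n8.key = "qw"  [terminal]
14. n9.lim = -6  [terminal]
15. n1.depth = 9  [h.lim + 15]
16. n1.mk = "wkmu"  [D.acc ++ "u"]
17. n0.depth = 6  [6]
18. n0.mk = "kwkmu"  ["k" ++ S₁.mk]

"kwkmu"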